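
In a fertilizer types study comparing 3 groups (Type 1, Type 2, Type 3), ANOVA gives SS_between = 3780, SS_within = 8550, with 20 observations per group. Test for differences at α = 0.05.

df_between = 2, df_within = 57. F = MS_between/MS_within = 1890.0/150.0 = 12.6. F_crit ≈ 3.159. Reject H₀. At least one mean differs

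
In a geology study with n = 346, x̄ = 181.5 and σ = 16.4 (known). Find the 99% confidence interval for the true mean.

CI = x̄ ± z*(σ/√n) = 181.5 ± 2.576(16.4/√346) = 181.5 ± 2.27 = (179.23, 183.77)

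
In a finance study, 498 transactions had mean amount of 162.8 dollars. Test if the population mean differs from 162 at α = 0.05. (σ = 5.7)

z = (x̄ - μ₀)/(σ/√n) = (162.8 - 162)/(5.7/√498) = 3.132. Critical value: ±1.96. Since |3.132| > 1.96, Reject H₀.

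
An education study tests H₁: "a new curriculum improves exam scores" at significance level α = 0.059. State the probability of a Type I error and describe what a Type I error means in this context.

P(Type I error) = α = 0.059. A Type I error is rejecting H₀ when H₀ is actually true (false positive) — here, concluding that a new curriculum improves exam scores when in fact this is not the case. Consequence: adopting a curriculum that gives no real benefit — disruption for nothing.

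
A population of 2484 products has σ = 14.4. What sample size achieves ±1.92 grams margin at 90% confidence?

Without FPC: n₀ = (1.645×14.4/1.92)² = 152.214. With FPC: n = n₀N/(n₀+N-1) = 143.5 → n = 144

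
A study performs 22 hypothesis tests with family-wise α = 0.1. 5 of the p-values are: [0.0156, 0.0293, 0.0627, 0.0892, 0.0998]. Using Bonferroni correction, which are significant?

Bonferroni α = 0.1/22 = 0.00455. None of the given p-values are significant.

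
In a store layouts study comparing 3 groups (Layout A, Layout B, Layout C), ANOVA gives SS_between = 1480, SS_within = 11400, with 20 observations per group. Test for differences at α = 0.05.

df_between = 2, df_within = 57. F = MS_between/MS_within = 740.0/200.0 = 3.7. F_crit ≈ 3.159. Reject H₀. At least one mean differs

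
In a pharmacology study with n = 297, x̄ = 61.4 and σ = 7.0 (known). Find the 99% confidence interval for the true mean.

CI = x̄ ± z*(σ/√n) = 61.4 ± 2.576(7.0/√297) = 61.4 ± 1.05 = (60.35, 62.45)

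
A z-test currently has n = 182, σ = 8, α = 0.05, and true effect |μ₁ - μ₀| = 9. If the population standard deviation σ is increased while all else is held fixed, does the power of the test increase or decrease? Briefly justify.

Power decreases: a larger σ inflates the standard error σ/√n, pulling the sampling distribution under H₁ back toward the critical value.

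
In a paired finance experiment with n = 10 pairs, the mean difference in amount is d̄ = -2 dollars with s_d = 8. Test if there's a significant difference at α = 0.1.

t = d̄/(s_d/√n) = -2/(8/√10) = -0.791. df = 9, critical t = ±1.833. Fail to reject H₀.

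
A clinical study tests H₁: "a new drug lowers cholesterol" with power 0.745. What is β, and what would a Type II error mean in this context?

β = 1 - power = 1 - 0.745 = 0.255. A Type II error is failing to reject H₀ when H₀ is false (false negative) — here, failing to conclude that a new drug lowers cholesterol when in fact it is true. Consequence: shelving an effective drug — patients miss out on a treatment that would have helped.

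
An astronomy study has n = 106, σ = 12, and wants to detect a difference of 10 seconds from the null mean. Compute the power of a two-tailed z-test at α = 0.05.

SE = σ/√n = 12/√106 = 1.166. Non-centrality λ = d/SE = 10/1.166 = 8.58. Power ≈ Φ(λ - z_{α/2}) = Φ(8.58 - 1.96) = Φ(6.62) = 1.0.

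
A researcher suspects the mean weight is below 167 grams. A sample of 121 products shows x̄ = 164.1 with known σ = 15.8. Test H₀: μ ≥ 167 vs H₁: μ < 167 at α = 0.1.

z = -2.019. Critical value: -1.28. Reject H₀.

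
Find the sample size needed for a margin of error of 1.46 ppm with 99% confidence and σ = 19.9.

n = (z*σ/E)² = (2.576×19.9/1.46)² = 1232.8 → n = 1233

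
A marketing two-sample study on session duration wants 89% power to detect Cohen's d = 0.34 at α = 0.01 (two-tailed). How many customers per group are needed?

z_{α/2} = 2.576, z_β = Φ⁻¹(0.89) = 1.227. For small effect (d = 0.34): n per group = 2(z_{α/2} + z_β)²/d² = 2(2.576 + 1.227)²/0.34² = 250.2 → 251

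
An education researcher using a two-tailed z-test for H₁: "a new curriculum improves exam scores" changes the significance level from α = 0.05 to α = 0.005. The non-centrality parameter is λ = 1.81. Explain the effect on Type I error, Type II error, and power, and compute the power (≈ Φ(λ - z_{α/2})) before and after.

Decreasing α from 0.05 to 0.005:
• Type I error rate decreases (α is the Type I rate by definition).
• Critical value moves from z_{α/2} = 1.96 to 2.807, so power = Φ(λ - z_{α/2}) goes from Φ(1.81 - 1.96) = 0.44 to Φ(1.81 - 2.807) = 0.159.
• Type II error rate β = 1 - power therefore increases (0.56 → 0.841).
Appropriate when false positives are costly — here, adopting a curriculum that gives no real benefit — disruption for nothing.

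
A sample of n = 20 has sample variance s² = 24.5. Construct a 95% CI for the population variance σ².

df = 19. χ²_{0.025} = 32.852, χ²_{0.975} = 8.907. CI for σ² = ((n-1)s²/χ²_{α/2}, (n-1)s²/χ²_{1-α/2}) = (19·24.5/32.852, 19·24.5/8.907) = (14.17, 52.26)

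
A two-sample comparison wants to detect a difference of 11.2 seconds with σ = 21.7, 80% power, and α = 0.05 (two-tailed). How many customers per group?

n per group = 2(z_α/2 + z_β)²σ²/d² = 2×(1.96 + 0.84)²×21.7²/11.2² = 58.9 → n = 59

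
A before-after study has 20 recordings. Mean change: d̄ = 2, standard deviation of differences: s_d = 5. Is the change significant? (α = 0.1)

t = d̄/(s_d/√n) = 2/(5/√20) = 1.789. df = 19, critical t = ±1.729. Reject H₀.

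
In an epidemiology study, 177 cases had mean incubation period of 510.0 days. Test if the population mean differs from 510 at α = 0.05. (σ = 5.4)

z = (x̄ - μ₀)/(σ/√n) = (510.0 - 510)/(5.4/√177) = 0.0. Critical value: ±1.96. Since |0.0| ≤ 1.96, Fail to reject H₀.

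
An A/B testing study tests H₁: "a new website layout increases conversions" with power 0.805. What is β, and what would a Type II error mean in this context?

β = 1 - power = 1 - 0.805 = 0.195. A Type II error is failing to reject H₀ when H₀ is false (false negative) — here, failing to conclude that a new website layout increases conversions when in fact it is true. Consequence: discarding a layout that would have improved conversions — lost revenue.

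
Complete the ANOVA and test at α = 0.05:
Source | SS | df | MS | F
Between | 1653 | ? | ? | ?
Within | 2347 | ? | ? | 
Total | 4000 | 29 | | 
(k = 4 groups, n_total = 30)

df_between = 3, df_within = 26. MS_between = 551.0, MS_within = 90.27. F = 6.104, F_crit ≈ 2.975. Reject H₀.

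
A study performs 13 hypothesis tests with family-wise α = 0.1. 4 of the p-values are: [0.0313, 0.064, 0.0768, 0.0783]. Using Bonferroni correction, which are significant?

Bonferroni α = 0.1/13 = 0.00769. None of the given p-values are significant.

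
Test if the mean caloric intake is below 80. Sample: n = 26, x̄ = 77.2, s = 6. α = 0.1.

t = (77.2 - 80)/(6/√26) = -2.38, df = 25. Critical t = -1.316. Reject H₀.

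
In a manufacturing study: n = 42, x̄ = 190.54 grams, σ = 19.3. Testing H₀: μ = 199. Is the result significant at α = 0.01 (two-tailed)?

z = (190.54 - 199)/(19.3/√42) = -2.841. Since |z| > 2.576, significant at α = 0.01.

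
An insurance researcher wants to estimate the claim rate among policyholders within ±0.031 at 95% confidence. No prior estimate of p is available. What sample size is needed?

Conservative approach: use p = 0.5 (maximizes p(1-p) = 0.25). n = z²(0.25)/E² = 1.96²×0.25/0.031² = 999.4 → n = 1000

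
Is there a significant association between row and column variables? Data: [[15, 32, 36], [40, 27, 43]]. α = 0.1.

χ² = 8.803. df = 2, critical = 4.605. Reject H₀. Variables are dependent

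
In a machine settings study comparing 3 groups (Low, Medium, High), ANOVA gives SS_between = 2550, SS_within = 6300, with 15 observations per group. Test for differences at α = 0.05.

df_between = 2, df_within = 42. F = MS_between/MS_within = 1275.0/150.0 = 8.5. F_crit ≈ 3.22. Reject H₀. At least one mean differs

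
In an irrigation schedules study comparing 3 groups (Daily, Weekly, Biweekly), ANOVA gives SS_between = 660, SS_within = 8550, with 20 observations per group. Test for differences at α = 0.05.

df_between = 2, df_within = 57. F = MS_between/MS_within = 330.0/150.0 = 2.2. F_crit ≈ 3.159. Fail to reject H₀.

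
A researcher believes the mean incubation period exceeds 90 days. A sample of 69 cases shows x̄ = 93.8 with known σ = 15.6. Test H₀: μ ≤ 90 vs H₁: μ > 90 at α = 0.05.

z = 2.023. Critical value: 1.645. Reject H₀.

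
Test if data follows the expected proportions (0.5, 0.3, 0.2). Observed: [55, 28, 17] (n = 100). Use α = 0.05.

Expected: [50.0, 30.0, 20.0]. χ² = 1.083. df = 2, critical = 5.991. Fail to reject H₀.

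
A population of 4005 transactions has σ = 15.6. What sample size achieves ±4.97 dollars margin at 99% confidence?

Without FPC: n₀ = (2.576×15.6/4.97)² = 65.377. With FPC: n = n₀N/(n₀+N-1) = 64.3 → n = 65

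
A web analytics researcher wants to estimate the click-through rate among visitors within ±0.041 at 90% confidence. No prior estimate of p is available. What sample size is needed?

Conservative approach: use p = 0.5 (maximizes p(1-p) = 0.25). n = z²(0.25)/E² = 1.645²×0.25/0.041² = 402.4 → n = 403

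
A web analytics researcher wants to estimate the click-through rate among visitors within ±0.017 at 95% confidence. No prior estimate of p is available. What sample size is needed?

Conservative approach: use p = 0.5 (maximizes p(1-p) = 0.25). n = z²(0.25)/E² = 1.96²×0.25/0.017² = 3323.2 → n = 3324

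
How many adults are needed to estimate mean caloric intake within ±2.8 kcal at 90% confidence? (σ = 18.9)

n = (z*σ/E)² = (1.645×18.9/2.8)² = 123.3 → n = 124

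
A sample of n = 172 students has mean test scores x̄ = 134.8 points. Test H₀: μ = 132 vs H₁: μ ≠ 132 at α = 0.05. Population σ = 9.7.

z = (x̄ - μ₀)/(σ/√n) = (134.8 - 132)/(9.7/√172) = 3.786. Critical value: ±1.96. Since |3.786| > 1.96, Reject H₀.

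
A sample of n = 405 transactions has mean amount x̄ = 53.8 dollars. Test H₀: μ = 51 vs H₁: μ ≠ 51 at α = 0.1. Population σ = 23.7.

z = (x̄ - μ₀)/(σ/√n) = (53.8 - 51)/(23.7/√405) = 2.378. Critical value: ±1.645. Since |2.378| > 1.645, Reject H₀.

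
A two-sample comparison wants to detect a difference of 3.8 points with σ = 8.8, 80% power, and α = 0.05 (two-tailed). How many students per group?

n per group = 2(z_α/2 + z_β)²σ²/d² = 2×(1.96 + 0.84)²×8.8²/3.8² = 84.1 → n = 85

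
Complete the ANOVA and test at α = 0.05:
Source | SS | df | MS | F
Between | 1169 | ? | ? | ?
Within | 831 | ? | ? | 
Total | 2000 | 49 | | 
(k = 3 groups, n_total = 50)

df_between = 2, df_within = 47. MS_between = 584.5, MS_within = 17.68. F = 33.058, F_crit ≈ 3.195. Reject H₀.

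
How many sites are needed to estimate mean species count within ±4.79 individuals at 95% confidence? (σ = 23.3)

n = (z*σ/E)² = (1.96×23.3/4.79)² = 90.9 → n = 91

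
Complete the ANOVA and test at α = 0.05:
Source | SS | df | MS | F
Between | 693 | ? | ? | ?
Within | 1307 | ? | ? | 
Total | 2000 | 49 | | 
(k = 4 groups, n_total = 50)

df_between = 3, df_within = 46. MS_between = 231.0, MS_within = 28.41. F = 8.13, F_crit ≈ 2.807. Reject H₀.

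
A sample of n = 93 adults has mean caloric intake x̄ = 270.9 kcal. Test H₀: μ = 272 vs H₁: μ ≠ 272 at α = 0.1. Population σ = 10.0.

z = (x̄ - μ₀)/(σ/√n) = (270.9 - 272)/(10.0/√93) = -1.061. Critical value: ±1.645. Since |-1.061| ≤ 1.645, Fail to reject H₀.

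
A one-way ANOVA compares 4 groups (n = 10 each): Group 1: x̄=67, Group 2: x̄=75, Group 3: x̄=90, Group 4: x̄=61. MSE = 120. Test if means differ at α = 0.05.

Grand mean = 73.25. SS_between = 4727.5, MS_between = 1575.83. F = 13.132, F_crit ≈ 2.866. Reject H₀.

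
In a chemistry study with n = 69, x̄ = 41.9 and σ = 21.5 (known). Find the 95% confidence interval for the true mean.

CI = x̄ ± z*(σ/√n) = 41.9 ± 1.96(21.5/√69) = 41.9 ± 5.07 = (36.83, 46.97)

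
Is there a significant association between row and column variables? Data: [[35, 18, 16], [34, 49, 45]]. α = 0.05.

χ² = 11.507. df = 2, critical = 5.991. Reject H₀. Variables are dependent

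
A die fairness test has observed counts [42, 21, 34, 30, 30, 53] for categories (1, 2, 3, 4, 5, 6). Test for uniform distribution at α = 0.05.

Expected = 35 each. χ² = Σ(O-E)²/E = 17.714. df = 5, critical value = 11.07. Reject H₀.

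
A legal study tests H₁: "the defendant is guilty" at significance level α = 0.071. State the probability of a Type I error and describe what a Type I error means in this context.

P(Type I error) = α = 0.071. A Type I error is rejecting H₀ when H₀ is actually true (false positive) — here, concluding that the defendant is guilty when in fact this is not the case. Consequence: convicting an innocent person.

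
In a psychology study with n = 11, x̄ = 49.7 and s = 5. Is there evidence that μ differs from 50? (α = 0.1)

t = (x̄ - μ₀)/(s/√n) = (49.7 - 50)/(5/√11) = -0.199. df = 10, critical t = ±1.812. Fail to reject H₀.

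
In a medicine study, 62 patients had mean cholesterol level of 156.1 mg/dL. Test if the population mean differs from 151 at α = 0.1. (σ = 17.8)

z = (x̄ - μ₀)/(σ/√n) = (156.1 - 151)/(17.8/√62) = 2.256. Critical value: ±1.645. Since |2.256| > 1.645, Reject H₀.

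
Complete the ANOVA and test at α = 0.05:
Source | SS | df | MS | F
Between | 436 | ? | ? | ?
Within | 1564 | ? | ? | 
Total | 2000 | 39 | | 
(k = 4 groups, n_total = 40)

df_between = 3, df_within = 36. MS_between = 145.33, MS_within = 43.44. F = 3.345, F_crit ≈ 2.866. Reject H₀.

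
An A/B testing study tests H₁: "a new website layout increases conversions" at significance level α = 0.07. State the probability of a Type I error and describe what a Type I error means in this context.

P(Type I error) = α = 0.07. A Type I error is rejecting H₀ when H₀ is actually true (false positive) — here, concluding that a new website layout increases conversions when in fact this is not the case. Consequence: rolling out a layout that doesn't actually help — wasted engineering effort.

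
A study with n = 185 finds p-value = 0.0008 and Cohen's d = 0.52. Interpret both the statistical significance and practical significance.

Statistically significant (p = 0.0008 < 0.05). Cohen's d = 0.52 indicates a medium effect size. Both statistical and practical significance should be considered.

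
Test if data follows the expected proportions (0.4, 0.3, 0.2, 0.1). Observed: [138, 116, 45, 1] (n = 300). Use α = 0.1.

Expected: [120.0, 90.0, 60.0, 30.0]. χ² = 41.994. df = 3, critical = 6.251. Reject H₀.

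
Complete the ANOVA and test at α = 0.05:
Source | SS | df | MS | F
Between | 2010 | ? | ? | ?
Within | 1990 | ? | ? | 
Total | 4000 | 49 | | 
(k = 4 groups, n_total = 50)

df_between = 3, df_within = 46. MS_between = 670.0, MS_within = 43.26. F = 15.487, F_crit ≈ 2.807. Reject H₀.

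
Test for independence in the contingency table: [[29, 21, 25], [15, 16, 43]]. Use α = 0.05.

χ² = 9.889. df = 2, critical = 5.991. Reject H₀. Variables are dependent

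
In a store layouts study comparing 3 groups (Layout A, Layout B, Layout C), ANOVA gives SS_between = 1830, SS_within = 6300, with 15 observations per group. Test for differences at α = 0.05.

df_between = 2, df_within = 42. F = MS_between/MS_within = 915.0/150.0 = 6.1. F_crit ≈ 3.22. Reject H₀. At least one mean differs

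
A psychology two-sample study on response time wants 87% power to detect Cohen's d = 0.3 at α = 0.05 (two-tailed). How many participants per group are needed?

z_{α/2} = 1.96, z_β = Φ⁻¹(0.87) = 1.126. For small effect (d = 0.3): n per group = 2(z_{α/2} + z_β)²/d² = 2(1.96 + 1.126)²/0.3² = 211.6 → 212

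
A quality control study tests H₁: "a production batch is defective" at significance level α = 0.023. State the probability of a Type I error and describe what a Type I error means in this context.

P(Type I error) = α = 0.023. A Type I error is rejecting H₀ when H₀ is actually true (false positive) — here, concluding that a production batch is defective when in fact this is not the case. Consequence: scrapping a good batch — wasted material and cost for no reason.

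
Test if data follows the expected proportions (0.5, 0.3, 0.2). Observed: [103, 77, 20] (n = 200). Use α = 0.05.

Expected: [100.0, 60.0, 40.0]. χ² = 14.907. df = 2, critical = 5.991. Reject H₀.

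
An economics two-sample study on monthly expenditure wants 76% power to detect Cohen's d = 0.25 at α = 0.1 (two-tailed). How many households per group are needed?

z_{α/2} = 1.645, z_β = Φ⁻¹(0.76) = 0.706. For small effect (d = 0.25): n per group = 2(z_{α/2} + z_β)²/d² = 2(1.645 + 0.706)²/0.25² = 176.9 → 177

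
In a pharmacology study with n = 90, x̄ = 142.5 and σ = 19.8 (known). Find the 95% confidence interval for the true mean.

CI = x̄ ± z*(σ/√n) = 142.5 ± 1.96(19.8/√90) = 142.5 ± 4.09 = (138.41, 146.59)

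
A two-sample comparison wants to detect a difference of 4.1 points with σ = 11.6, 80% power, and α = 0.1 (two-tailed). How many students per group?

n per group = 2(z_α/2 + z_β)²σ²/d² = 2×(1.645 + 0.84)²×11.6²/4.1² = 98.9 → n = 99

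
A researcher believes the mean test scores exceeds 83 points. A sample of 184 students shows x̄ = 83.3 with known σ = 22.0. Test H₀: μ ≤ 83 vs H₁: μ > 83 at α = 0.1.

z = 0.185. Critical value: 1.28. Fail to reject H₀.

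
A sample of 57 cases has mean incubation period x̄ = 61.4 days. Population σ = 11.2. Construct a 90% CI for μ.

CI = x̄ ± z*(σ/√n) = 61.4 ± 1.645(11.2/√57) = 61.4 ± 2.44 = (58.96, 63.84)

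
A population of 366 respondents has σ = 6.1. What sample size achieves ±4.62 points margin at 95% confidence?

Without FPC: n₀ = (1.96×6.1/4.62)² = 6.697. With FPC: n = n₀N/(n₀+N-1) = 6.6 → n = 7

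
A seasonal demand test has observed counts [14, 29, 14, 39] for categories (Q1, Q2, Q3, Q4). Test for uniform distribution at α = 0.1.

Expected = 24 each. χ² = Σ(O-E)²/E = 18.75. df = 3, critical value = 6.251. Reject H₀.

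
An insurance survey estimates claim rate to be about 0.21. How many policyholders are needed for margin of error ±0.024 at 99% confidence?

n = z²p(1-p)/E² = 2.576²×0.21×0.79/0.024² = 1911.2 → n = 1912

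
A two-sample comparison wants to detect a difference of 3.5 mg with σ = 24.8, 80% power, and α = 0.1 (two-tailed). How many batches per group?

n per group = 2(z_α/2 + z_β)²σ²/d² = 2×(1.645 + 0.84)²×24.8²/3.5² = 620.1 → n = 621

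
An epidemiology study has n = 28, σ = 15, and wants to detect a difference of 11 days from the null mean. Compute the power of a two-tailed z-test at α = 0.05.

SE = σ/√n = 15/√28 = 2.835. Non-centrality λ = d/SE = 11/2.835 = 3.88. Power ≈ Φ(λ - z_{α/2}) = Φ(3.88 - 1.96) = Φ(1.92) = 0.973.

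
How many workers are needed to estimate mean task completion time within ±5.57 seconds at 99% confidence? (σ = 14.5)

n = (z*σ/E)² = (2.576×14.5/5.57)² = 45.0 → n = 45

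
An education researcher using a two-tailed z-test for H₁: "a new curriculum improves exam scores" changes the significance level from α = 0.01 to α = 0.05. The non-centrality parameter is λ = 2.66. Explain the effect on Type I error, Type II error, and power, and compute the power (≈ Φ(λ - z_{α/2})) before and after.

Increasing α from 0.01 to 0.05:
• Type I error rate increases (α is the Type I rate by definition).
• Critical value moves from z_{α/2} = 2.576 to 1.96, so power = Φ(λ - z_{α/2}) goes from Φ(2.66 - 2.576) = 0.533 to Φ(2.66 - 1.96) = 0.758.
• Type II error rate β = 1 - power therefore decreases (0.467 → 0.242).
Appropriate when false negatives are costly — here, keeping the old curriculum when the new one would have helped students.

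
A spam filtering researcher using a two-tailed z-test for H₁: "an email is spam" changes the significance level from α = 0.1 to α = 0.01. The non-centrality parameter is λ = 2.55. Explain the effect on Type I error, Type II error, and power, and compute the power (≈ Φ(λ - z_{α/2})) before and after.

Decreasing α from 0.1 to 0.01:
• Type I error rate decreases (α is the Type I rate by definition).
• Critical value moves from z_{α/2} = 1.645 to 2.576, so power = Φ(λ - z_{α/2}) goes from Φ(2.55 - 1.645) = 0.817 to Φ(2.55 - 2.576) = 0.49.
• Type II error rate β = 1 - power therefore increases (0.183 → 0.51).
Appropriate when false positives are costly — here, a legitimate email is sent to the spam folder and the user misses it.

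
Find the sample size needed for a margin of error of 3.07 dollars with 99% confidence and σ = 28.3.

n = (z*σ/E)² = (2.576×28.3/3.07)² = 563.9 → n = 564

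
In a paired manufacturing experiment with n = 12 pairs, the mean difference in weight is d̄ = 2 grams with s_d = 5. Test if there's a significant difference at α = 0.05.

t = d̄/(s_d/√n) = 2/(5/√12) = 1.386. df = 11, critical t = ±2.201. Fail to reject H₀.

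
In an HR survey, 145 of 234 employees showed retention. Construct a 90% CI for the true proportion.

p̂ = 0.62. CI = p̂ ± z*√(p̂(1-p̂)/n) = (0.567, 0.672)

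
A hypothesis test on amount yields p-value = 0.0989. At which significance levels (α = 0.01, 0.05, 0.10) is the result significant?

p = 0.0989. Significant at: α = 0.1.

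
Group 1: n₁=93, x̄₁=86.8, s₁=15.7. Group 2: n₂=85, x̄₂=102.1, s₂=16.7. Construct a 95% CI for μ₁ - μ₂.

Difference = -15.3. SE = √(15.7²/93 + 16.7²/85) = 2.435. CI = (-20.07, -10.53)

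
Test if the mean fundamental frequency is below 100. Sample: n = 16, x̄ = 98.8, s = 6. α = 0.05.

t = (98.8 - 100)/(6/√16) = -0.8, df = 15. Critical t = -1.753. Fail to reject H₀.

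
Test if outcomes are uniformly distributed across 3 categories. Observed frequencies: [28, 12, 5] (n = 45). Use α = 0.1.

Expected = 15 each. χ² = Σ(O-E)²/E = 18.533. df = 2, critical value = 4.605. Reject H₀.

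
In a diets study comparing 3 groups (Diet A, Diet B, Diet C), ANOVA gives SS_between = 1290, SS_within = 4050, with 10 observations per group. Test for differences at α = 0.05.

df_between = 2, df_within = 27. F = MS_between/MS_within = 645.0/150.0 = 4.3. F_crit ≈ 3.354. Reject H₀. At least one mean differs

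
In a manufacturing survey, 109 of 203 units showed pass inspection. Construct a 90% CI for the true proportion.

p̂ = 0.537. CI = p̂ ± z*√(p̂(1-p̂)/n) = (0.479, 0.595)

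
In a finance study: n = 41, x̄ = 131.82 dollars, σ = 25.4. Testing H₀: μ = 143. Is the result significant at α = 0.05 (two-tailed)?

z = (131.82 - 143)/(25.4/√41) = -2.818. Since |z| > 1.96, significant at α = 0.05.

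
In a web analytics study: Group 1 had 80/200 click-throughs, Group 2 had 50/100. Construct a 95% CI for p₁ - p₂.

p̂₁ = 0.4, p̂₂ = 0.5. Difference = -0.1. CI = (-0.219, 0.019)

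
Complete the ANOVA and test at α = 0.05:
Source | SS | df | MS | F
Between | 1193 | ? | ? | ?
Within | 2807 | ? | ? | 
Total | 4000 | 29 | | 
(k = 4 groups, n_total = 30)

df_between = 3, df_within = 26. MS_between = 397.67, MS_within = 107.96. F = 3.683, F_crit ≈ 2.975. Reject H₀.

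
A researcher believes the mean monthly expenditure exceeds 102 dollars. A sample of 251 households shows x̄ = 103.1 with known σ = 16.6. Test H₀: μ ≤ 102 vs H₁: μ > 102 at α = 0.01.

z = 1.05. Critical value: 2.33. Fail to reject H₀.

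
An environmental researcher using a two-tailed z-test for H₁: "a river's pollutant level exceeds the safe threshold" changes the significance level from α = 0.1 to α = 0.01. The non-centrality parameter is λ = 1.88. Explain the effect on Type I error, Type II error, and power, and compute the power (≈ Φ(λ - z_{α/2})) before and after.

Decreasing α from 0.1 to 0.01:
• Type I error rate decreases (α is the Type I rate by definition).
• Critical value moves from z_{α/2} = 1.645 to 2.576, so power = Φ(λ - z_{α/2}) goes from Φ(1.88 - 1.645) = 0.593 to Φ(1.88 - 2.576) = 0.243.
• Type II error rate β = 1 - power therefore increases (0.407 → 0.757).
Appropriate when false positives are costly — here, shutting down a compliant factory unnecessarily.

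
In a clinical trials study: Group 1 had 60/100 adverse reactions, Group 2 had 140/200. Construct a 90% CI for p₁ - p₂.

p̂₁ = 0.6, p̂₂ = 0.7. Difference = -0.1. CI = (-0.197, -0.003)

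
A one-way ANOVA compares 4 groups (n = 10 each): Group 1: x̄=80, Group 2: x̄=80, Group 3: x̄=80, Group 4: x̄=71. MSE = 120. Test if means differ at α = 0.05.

Grand mean = 77.75. SS_between = 607.5, MS_between = 202.5. F = 1.688, F_crit ≈ 2.866. Fail to reject H₀.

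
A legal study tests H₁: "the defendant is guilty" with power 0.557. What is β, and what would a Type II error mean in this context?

β = 1 - power = 1 - 0.557 = 0.443. A Type II error is failing to reject H₀ when H₀ is false (false negative) — here, failing to conclude that the defendant is guilty when in fact it is true. Consequence: acquitting a guilty person.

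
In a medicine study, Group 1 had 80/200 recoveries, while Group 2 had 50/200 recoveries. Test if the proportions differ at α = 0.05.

p̂₁ = 0.4, p̂₂ = 0.25, pooled p̂ = 0.325. z = 3.203. Critical: ±1.96. Reject H₀.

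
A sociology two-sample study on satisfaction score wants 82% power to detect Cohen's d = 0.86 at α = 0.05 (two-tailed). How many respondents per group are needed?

z_{α/2} = 1.96, z_β = Φ⁻¹(0.82) = 0.915. For large effect (d = 0.86): n per group = 2(z_{α/2} + z_β)²/d² = 2(1.96 + 0.915)²/0.86² = 22.4 → 23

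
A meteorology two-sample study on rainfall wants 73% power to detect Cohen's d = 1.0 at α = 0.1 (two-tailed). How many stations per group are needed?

z_{α/2} = 1.645, z_β = Φ⁻¹(0.73) = 0.613. For large effect (d = 1.0): n per group = 2(z_{α/2} + z_β)²/d² = 2(1.645 + 0.613)²/1.0² = 10.2 → 11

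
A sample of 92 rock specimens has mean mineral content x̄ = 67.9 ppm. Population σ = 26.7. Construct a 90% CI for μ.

CI = x̄ ± z*(σ/√n) = 67.9 ± 1.645(26.7/√92) = 67.9 ± 4.58 = (63.32, 72.48)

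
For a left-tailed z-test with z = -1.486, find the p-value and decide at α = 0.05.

p = P(Z < -1.486) = Φ(-1.486) ≈ 0.0686. Since p ≥ 0.05, fail to reject H₀ (not significant) at α = 0.05.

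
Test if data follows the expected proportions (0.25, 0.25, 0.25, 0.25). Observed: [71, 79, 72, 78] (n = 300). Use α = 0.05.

Expected: [75.0, 75.0, 75.0, 75.0]. χ² = 0.667. df = 3, critical = 7.815. Fail to reject H₀.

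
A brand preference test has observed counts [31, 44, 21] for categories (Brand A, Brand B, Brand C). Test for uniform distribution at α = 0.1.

Expected = 32 each. χ² = Σ(O-E)²/E = 8.312. df = 2, critical value = 4.605. Reject H₀.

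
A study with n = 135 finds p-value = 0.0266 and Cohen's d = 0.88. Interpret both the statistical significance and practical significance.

Statistically significant (p = 0.0266 < 0.05). Cohen's d = 0.88 indicates a large effect size. Both statistical and practical significance should be considered.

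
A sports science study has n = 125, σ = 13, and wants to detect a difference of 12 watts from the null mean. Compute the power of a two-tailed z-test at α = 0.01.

SE = σ/√n = 13/√125 = 1.163. Non-centrality λ = d/SE = 12/1.163 = 10.32. Power ≈ Φ(λ - z_{α/2}) = Φ(10.32 - 2.576) = Φ(7.744) = 1.0.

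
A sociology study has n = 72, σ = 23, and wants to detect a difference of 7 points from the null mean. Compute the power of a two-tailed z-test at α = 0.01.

SE = σ/√n = 23/√72 = 2.711. Non-centrality λ = d/SE = 7/2.711 = 2.582. Power ≈ Φ(λ - z_{α/2}) = Φ(2.582 - 2.576) = Φ(0.006) = 0.503.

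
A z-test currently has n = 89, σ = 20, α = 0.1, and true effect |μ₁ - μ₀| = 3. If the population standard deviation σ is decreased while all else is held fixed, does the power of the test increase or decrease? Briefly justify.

Power increases: a smaller σ shrinks the standard error σ/√n, moving the sampling distribution under H₁ further from the critical value.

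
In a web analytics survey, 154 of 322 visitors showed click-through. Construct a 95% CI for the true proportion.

p̂ = 0.478. CI = p̂ ± z*√(p̂(1-p̂)/n) = (0.424, 0.533)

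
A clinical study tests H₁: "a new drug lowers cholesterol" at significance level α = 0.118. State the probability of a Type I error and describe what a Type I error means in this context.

P(Type I error) = α = 0.118. A Type I error is rejecting H₀ when H₀ is actually true (false positive) — here, concluding that a new drug lowers cholesterol when in fact this is not the case. Consequence: approving an ineffective drug — patients take a useless medication and may skip effective alternatives.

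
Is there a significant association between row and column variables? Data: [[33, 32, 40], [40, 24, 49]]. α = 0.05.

χ² = 2.434. df = 2, critical = 5.991. Fail to reject H₀. No evidence of dependence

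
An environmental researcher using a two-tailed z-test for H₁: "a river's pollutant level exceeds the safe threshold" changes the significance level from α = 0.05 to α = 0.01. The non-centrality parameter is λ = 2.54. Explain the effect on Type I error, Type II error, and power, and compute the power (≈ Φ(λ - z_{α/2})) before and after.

Decreasing α from 0.05 to 0.01:
• Type I error rate decreases (α is the Type I rate by definition).
• Critical value moves from z_{α/2} = 1.96 to 2.576, so power = Φ(λ - z_{α/2}) goes from Φ(2.54 - 1.96) = 0.719 to Φ(2.54 - 2.576) = 0.486.
• Type II error rate β = 1 - power therefore increases (0.281 → 0.514).
Appropriate when false positives are costly — here, shutting down a compliant factory unnecessarily.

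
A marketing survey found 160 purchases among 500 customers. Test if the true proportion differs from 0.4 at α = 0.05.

p̂ = 0.32, p₀ = 0.4. z = (p̂ - p₀)/√(p₀(1-p₀)/n) = -3.651. Critical: ±1.96. Reject H₀.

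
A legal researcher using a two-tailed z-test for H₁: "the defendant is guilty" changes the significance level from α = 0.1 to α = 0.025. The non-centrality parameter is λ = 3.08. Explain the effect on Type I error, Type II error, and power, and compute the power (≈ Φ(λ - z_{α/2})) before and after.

Decreasing α from 0.1 to 0.025:
• Type I error rate decreases (α is the Type I rate by definition).
• Critical value moves from z_{α/2} = 1.645 to 2.241, so power = Φ(λ - z_{α/2}) goes from Φ(3.08 - 1.645) = 0.924 to Φ(3.08 - 2.241) = 0.799.
• Type II error rate β = 1 - power therefore increases (0.076 → 0.201).
Appropriate when false positives are costly — here, convicting an innocent person.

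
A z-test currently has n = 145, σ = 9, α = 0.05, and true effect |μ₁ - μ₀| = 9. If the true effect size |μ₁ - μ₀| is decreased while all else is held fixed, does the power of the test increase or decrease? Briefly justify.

Power decreases: a smaller true effect decreases the non-centrality λ = |μ₁ - μ₀|/(σ/√n).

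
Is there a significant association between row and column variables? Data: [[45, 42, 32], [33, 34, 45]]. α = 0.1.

χ² = 4.675. df = 2, critical = 4.605. Reject H₀. Variables are dependent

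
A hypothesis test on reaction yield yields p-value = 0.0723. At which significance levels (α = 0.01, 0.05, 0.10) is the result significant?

p = 0.0723. Significant at: α = 0.1.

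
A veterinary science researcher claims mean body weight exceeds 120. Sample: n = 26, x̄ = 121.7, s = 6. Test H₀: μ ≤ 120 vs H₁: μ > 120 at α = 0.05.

t = (121.7 - 120)/(6/√26) = 1.445, df = 25. Critical t = 1.708. Fail to reject H₀.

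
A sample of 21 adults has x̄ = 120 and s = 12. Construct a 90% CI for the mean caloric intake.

CI = x̄ ± t*(s/√n) = 120 ± 1.725(12/√21) = (115.48, 124.52)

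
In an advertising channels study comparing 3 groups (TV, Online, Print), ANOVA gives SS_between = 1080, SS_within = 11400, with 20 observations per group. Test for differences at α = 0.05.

df_between = 2, df_within = 57. F = MS_between/MS_within = 540.0/200.0 = 2.7. F_crit ≈ 3.159. Fail to reject H₀.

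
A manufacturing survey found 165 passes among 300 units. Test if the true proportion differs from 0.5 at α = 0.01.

p̂ = 0.55, p₀ = 0.5. z = (p̂ - p₀)/√(p₀(1-p₀)/n) = 1.732. Critical: ±2.576. Fail to reject H₀.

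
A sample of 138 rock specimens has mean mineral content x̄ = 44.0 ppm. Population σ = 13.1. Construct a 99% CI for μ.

CI = x̄ ± z*(σ/√n) = 44.0 ± 2.576(13.1/√138) = 44.0 ± 2.87 = (41.13, 46.87)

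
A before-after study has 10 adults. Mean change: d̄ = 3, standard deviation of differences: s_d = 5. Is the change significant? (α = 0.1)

t = d̄/(s_d/√n) = 3/(5/√10) = 1.897. df = 9, critical t = ±1.833. Reject H₀.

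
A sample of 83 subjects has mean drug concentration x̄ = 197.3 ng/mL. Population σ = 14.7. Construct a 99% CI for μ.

CI = x̄ ± z*(σ/√n) = 197.3 ± 2.576(14.7/√83) = 197.3 ± 4.16 = (193.14, 201.46)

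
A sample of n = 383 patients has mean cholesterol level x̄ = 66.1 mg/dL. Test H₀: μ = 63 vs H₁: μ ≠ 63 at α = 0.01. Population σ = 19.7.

z = (x̄ - μ₀)/(σ/√n) = (66.1 - 63)/(19.7/√383) = 3.08. Critical value: ±2.576. Since |3.08| > 2.576, Reject H₀.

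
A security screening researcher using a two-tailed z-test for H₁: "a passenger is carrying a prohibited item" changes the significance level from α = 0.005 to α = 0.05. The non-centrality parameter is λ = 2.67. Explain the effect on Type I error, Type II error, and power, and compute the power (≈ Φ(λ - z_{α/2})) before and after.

Increasing α from 0.005 to 0.05:
• Type I error rate increases (α is the Type I rate by definition).
• Critical value moves from z_{α/2} = 2.807 to 1.96, so power = Φ(λ - z_{α/2}) goes from Φ(2.67 - 2.807) = 0.446 to Φ(2.67 - 1.96) = 0.761.
• Type II error rate β = 1 - power therefore decreases (0.554 → 0.239).
Appropriate when false negatives are costly — here, letting a prohibited item through — security breach.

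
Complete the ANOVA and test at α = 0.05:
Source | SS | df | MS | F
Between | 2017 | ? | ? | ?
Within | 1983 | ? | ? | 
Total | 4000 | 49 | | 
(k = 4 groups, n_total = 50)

df_between = 3, df_within = 46. MS_between = 672.33, MS_within = 43.11. F = 15.596, F_crit ≈ 2.807. Reject H₀.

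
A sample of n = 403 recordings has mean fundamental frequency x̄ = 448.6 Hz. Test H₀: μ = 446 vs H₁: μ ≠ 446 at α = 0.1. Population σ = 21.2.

z = (x̄ - μ₀)/(σ/√n) = (448.6 - 446)/(21.2/√403) = 2.462. Critical value: ±1.645. Since |2.462| > 1.645, Reject H₀.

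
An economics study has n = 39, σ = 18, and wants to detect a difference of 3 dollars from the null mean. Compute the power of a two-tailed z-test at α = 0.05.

SE = σ/√n = 18/√39 = 2.882. Non-centrality λ = d/SE = 3/2.882 = 1.041. Power ≈ Φ(λ - z_{α/2}) = Φ(1.041 - 1.96) = Φ(-0.919) = 0.179.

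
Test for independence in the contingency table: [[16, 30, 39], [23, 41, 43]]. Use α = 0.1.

χ² = 0.643. df = 2, critical = 4.605. Fail to reject H₀. No evidence of dependence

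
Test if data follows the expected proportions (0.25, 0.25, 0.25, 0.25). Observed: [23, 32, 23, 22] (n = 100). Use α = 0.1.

Expected: [25.0, 25.0, 25.0, 25.0]. χ² = 2.64. df = 3, critical = 6.251. Fail to reject H₀.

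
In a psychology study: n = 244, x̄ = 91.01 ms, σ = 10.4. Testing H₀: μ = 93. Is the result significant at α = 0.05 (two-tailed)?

z = (91.01 - 93)/(10.4/√244) = -2.989. Since |z| > 1.96, significant at α = 0.05.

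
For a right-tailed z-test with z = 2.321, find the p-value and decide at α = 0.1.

p = P(Z > 2.321) = 1 - Φ(2.321) ≈ 0.0101. Since p < 0.1, reject H₀ (significant) at α = 0.1.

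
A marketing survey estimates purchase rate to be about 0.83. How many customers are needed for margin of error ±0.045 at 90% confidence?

n = z²p(1-p)/E² = 1.645²×0.83×0.17/0.045² = 188.6 → n = 189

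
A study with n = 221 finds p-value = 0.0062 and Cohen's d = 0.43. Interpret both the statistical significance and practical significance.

Statistically significant (p = 0.0062 < 0.05). Cohen's d = 0.43 indicates a small effect size. Both statistical and practical significance should be considered.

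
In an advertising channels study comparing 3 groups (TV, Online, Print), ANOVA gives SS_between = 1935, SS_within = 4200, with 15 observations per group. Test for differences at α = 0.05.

df_between = 2, df_within = 42. F = MS_between/MS_within = 967.5/100.0 = 9.675. F_crit ≈ 3.22. Reject H₀. At least one mean differs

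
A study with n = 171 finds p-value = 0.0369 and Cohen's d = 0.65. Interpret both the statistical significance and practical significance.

Statistically significant (p = 0.0369 < 0.05). Cohen's d = 0.65 indicates a medium effect size. Both statistical and practical significance should be considered.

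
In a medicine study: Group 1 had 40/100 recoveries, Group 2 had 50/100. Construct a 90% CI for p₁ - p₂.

p̂₁ = 0.4, p̂₂ = 0.5. Difference = -0.1. CI = (-0.215, 0.015)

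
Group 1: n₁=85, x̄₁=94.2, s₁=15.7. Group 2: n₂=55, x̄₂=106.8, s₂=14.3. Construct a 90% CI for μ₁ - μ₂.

Difference = -12.6. SE = √(15.7²/85 + 14.3²/55) = 2.573. CI = (-16.83, -8.37)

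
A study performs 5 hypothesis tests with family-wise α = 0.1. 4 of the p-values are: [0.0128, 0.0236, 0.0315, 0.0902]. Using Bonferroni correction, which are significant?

Bonferroni α = 0.1/5 = 0.02. Significant p-values: [0.0128]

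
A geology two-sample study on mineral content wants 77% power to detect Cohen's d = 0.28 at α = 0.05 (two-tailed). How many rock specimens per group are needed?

z_{α/2} = 1.96, z_β = Φ⁻¹(0.77) = 0.739. For small effect (d = 0.28): n per group = 2(z_{α/2} + z_β)²/d² = 2(1.96 + 0.739)²/0.28² = 185.8 → 186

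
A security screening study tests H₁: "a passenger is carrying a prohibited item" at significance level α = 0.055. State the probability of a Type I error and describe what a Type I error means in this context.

P(Type I error) = α = 0.055. A Type I error is rejecting H₀ when H₀ is actually true (false positive) — here, concluding that a passenger is carrying a prohibited item when in fact this is not the case. Consequence: detaining an innocent passenger — delay and inconvenience.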